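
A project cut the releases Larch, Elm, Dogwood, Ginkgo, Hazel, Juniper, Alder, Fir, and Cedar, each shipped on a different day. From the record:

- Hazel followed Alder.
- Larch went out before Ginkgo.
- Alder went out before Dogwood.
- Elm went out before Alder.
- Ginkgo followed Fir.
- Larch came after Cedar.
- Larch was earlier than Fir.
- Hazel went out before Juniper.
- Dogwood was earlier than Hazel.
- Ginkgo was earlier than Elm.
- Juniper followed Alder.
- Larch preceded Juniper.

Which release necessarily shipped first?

Cedar has a chain of constraints placing it before every other release, so Cedar must be first.

Cedar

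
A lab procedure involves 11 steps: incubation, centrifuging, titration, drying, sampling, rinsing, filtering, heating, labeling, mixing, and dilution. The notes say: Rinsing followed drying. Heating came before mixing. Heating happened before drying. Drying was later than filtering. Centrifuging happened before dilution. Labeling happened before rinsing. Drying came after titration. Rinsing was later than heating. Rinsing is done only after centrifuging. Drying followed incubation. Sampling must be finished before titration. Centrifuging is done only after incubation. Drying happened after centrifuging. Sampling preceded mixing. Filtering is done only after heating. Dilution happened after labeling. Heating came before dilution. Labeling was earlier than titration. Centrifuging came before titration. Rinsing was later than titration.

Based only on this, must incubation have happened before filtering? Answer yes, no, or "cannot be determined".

No chain of stated constraints runs from incubation to filtering, and none runs from filtering to incubation either.
So the relative order of incubation and filtering is not fixed by the given facts.

cannot be determined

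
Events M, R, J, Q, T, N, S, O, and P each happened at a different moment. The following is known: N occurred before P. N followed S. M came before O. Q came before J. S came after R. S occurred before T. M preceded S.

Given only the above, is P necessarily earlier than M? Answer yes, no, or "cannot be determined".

Tracing the constraints gives M → S → N → P, so M must come before P.
That means P cannot be before M.

no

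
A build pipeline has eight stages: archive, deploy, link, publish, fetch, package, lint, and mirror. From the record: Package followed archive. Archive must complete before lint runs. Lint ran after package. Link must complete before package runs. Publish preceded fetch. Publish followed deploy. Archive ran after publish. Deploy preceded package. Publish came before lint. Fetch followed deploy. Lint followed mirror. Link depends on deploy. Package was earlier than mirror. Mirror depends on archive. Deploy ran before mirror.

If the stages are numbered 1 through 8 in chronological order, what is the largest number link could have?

Link must come before lint, mirror, and package — 3 stages forced after it.
Everything else can be placed before link in some valid order, so link can sit as late as position 8 − 3 = 5.

5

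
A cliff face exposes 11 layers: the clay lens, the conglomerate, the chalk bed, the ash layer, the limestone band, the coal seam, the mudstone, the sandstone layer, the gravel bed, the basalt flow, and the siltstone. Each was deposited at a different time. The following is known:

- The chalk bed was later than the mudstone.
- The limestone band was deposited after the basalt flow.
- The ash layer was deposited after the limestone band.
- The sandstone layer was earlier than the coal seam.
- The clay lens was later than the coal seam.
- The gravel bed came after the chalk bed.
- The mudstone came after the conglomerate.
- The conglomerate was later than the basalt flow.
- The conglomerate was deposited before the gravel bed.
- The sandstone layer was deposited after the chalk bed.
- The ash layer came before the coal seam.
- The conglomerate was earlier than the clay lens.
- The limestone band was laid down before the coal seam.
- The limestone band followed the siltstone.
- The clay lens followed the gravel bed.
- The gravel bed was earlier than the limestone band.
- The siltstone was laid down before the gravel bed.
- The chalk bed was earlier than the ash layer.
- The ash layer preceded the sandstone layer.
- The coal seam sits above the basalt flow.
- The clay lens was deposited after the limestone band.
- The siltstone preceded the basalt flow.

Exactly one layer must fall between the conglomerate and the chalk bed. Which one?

Tracing the constraints gives the conglomerate → the mudstone → the chalk bed, so the mudstone sits after the conglomerate and before the chalk bed.
No other layer is forced both after the conglomerate and before the chalk bed.

the mudstone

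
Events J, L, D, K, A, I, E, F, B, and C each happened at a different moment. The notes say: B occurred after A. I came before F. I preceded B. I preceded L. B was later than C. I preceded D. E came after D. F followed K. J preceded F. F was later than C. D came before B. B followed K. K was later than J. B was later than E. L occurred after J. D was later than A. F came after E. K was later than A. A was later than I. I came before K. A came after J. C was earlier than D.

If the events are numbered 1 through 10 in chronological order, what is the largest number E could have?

E must come before B and F — 2 events forced after it.
Everything else can be placed before E in some valid order, so E can sit as late as position 10 − 2 = 8.

8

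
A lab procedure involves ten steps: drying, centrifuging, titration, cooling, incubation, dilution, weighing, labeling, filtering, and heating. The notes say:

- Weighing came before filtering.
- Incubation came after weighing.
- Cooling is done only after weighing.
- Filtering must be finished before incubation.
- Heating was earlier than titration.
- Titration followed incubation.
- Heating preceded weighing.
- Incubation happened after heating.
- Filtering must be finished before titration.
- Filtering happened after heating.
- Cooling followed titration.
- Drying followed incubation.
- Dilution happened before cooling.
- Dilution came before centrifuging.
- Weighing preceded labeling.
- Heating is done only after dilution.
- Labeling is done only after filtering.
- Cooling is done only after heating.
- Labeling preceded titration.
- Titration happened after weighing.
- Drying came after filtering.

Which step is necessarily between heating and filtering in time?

Tracing the constraints gives heating → weighing → filtering, so weighing sits after heating and before filtering.
No other step is forced both after heating and before filtering.

weighing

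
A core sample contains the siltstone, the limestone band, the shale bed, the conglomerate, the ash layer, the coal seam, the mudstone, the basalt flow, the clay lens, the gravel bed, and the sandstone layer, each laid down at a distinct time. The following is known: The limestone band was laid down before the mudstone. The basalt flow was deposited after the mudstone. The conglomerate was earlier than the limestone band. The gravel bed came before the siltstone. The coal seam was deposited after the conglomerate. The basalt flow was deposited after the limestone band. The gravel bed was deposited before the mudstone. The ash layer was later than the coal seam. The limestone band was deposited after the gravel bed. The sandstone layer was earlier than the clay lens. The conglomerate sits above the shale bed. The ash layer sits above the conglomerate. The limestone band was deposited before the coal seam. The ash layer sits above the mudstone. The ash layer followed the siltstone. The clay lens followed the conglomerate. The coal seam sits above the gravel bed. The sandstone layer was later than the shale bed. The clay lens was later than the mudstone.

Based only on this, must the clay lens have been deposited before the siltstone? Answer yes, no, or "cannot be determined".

No chain of stated constraints runs from the clay lens to the siltstone, and none runs from the siltstone to the clay lens either.
So the relative order of the clay lens and the siltstone is not fixed by the given facts.

cannot be determined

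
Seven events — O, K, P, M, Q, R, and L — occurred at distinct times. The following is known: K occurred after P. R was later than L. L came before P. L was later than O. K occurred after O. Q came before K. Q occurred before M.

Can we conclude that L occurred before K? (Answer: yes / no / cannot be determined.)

yes

Chain the constraints: L → P → K. Each link is directly stated, so L comes before K.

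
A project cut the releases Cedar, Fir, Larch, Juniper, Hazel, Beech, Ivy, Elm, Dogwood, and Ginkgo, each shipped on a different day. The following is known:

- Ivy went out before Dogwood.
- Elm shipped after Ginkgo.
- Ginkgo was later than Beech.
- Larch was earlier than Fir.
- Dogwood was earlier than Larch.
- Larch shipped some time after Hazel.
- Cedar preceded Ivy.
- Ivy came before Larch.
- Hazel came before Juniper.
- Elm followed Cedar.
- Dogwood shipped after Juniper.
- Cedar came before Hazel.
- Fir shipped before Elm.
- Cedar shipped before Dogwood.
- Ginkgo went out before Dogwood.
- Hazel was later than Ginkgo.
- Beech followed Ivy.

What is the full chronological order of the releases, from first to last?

Cedar, Ivy, Beech, Ginkgo, Hazel, Juniper, Dogwood, Larch, Fir, Elm

The constraints fix every adjacent pair, so only one ordering works:
Cedar → Ivy → Beech → Ginkgo → Hazel → Juniper → Dogwood → Larch → Fir → Elm.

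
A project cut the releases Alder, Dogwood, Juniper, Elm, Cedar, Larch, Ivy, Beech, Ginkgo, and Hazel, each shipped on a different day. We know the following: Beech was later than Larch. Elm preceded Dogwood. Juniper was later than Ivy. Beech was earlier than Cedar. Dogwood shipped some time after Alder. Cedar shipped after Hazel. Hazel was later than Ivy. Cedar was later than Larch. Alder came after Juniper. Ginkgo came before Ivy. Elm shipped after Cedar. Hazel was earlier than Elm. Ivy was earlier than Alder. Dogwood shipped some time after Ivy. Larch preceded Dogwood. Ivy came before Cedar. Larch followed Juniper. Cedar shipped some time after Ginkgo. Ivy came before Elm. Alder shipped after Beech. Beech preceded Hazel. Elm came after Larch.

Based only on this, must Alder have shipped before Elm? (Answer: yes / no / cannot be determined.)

cannot be determined

No chain of stated constraints runs from Alder to Elm, and none runs from Elm to Alder either.
So the relative order of Alder and Elm is not fixed by the given facts.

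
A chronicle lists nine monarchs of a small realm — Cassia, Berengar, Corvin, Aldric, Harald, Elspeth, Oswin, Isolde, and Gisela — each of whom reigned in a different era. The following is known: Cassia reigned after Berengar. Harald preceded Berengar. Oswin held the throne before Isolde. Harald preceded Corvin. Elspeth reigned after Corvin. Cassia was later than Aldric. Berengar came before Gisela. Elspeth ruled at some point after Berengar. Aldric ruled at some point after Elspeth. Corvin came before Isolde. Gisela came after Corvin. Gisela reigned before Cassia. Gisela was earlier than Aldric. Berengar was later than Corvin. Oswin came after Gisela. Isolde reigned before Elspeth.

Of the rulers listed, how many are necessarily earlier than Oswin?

4

Directly stated before Oswin: Gisela.
Berengar reaches Oswin via Berengar → Gisela → Oswin.
Corvin reaches Oswin via Corvin → Gisela → Oswin.
Harald reaches Oswin via Harald → Corvin → Gisela → Oswin.
That's Berengar, Corvin, Gisela, and Harald — 4 in all.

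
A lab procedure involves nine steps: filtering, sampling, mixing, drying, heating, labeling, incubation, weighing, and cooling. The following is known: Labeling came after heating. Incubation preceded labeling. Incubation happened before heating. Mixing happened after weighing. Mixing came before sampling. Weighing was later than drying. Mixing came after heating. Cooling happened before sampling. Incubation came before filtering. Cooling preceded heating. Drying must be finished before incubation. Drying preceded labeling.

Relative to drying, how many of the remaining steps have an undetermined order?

1

Forced after drying: filtering, heating, incubation, labeling, mixing, sampling, and weighing.
That leaves cooling with no forced order relative to drying — 1.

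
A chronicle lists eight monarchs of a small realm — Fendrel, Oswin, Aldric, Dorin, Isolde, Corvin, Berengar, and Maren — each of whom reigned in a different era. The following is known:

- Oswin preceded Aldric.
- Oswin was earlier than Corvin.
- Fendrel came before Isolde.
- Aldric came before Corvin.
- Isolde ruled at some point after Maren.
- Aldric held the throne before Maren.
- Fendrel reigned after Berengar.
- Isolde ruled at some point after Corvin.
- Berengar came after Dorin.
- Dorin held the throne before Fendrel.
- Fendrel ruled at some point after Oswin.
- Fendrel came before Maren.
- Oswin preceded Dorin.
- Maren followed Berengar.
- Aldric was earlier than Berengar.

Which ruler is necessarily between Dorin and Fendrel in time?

Tracing the constraints gives Dorin → Berengar → Fendrel, so Berengar sits after Dorin and before Fendrel.
No other ruler is forced both after Dorin and before Fendrel.

Berengar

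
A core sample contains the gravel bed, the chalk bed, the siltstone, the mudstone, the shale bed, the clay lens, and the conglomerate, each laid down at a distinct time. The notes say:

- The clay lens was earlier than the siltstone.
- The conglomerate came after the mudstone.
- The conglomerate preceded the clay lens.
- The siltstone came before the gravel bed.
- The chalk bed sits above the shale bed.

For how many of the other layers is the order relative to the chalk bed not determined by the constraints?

5

Forced before the chalk bed: the shale bed.
That leaves the clay lens, the conglomerate, the gravel bed, the mudstone, and the siltstone with no forced order relative to the chalk bed — 5.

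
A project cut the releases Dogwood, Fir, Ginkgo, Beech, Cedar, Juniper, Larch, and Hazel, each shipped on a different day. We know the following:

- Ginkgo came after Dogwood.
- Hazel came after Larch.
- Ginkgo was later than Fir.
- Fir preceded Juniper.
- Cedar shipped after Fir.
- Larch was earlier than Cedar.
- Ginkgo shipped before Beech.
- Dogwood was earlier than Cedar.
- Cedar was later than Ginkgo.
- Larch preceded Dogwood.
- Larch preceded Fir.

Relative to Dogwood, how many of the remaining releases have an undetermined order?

Forced before Dogwood: Larch; forced after Dogwood: Beech, Cedar, and Ginkgo.
That leaves Fir, Hazel, and Juniper with no forced order relative to Dogwood — 3.

3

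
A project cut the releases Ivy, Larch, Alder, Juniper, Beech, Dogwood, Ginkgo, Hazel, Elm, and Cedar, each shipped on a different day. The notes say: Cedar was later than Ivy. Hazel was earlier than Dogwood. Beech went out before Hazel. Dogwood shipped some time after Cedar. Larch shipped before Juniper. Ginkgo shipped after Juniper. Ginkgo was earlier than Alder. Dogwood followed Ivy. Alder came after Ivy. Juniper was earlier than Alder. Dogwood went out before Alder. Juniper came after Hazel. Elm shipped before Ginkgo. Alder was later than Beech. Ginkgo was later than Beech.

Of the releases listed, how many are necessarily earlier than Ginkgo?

Directly stated before Ginkgo: Beech, Elm, and Juniper.
Hazel reaches Ginkgo via Hazel → Juniper → Ginkgo.
Larch reaches Ginkgo via Larch → Juniper → Ginkgo.
No chain forces Ivy (or any of the others) ahead of Ginkgo.
That's Beech, Elm, Hazel, Juniper, and Larch — 5 in all.

5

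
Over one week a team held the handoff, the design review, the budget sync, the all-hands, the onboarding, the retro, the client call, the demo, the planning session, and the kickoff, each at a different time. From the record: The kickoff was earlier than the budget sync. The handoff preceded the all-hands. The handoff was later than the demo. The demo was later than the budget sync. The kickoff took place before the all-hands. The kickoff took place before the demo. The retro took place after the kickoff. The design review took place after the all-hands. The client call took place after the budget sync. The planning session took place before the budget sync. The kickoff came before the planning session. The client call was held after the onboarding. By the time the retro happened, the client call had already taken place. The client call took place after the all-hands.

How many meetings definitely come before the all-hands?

5

Directly stated before the all-hands: the handoff and the kickoff.
The budget sync reaches the all-hands via the budget sync → the demo → the handoff → the all-hands.
The demo reaches the all-hands via the demo → the handoff → the all-hands.
The planning session reaches the all-hands via the planning session → the budget sync → the demo → the handoff → the all-hands.
That's the budget sync, the demo, the handoff, the kickoff, and the planning session — 5 in all.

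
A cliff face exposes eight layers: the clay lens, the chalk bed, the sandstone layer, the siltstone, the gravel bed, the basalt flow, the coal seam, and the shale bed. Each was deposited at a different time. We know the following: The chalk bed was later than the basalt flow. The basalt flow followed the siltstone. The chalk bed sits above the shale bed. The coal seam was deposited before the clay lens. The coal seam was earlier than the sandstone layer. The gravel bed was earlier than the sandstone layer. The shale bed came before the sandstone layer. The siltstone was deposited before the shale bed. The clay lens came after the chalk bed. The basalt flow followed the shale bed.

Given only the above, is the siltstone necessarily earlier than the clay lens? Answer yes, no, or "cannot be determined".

Chain the constraints: the siltstone → the basalt flow → the chalk bed → the clay lens. Each link is directly stated, so the siltstone comes before the clay lens.

yes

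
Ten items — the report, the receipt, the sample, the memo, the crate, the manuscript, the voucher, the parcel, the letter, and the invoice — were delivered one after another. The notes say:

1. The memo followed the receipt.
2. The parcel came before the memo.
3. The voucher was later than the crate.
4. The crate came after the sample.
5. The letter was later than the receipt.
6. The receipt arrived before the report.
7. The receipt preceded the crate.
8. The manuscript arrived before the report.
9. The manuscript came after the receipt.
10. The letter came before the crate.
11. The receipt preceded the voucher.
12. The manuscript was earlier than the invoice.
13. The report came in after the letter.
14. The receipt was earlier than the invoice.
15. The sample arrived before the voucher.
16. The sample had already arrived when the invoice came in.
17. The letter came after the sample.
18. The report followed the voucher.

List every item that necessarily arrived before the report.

Directly stated before the report: the letter, the manuscript, the receipt, and the voucher.
The crate reaches the report via the crate → the voucher → the report.
The sample reaches the report via the sample → the voucher → the report.
No chain forces the parcel (or any of the others) ahead of the report.

the crate, the letter, the manuscript, the receipt, the sample, the voucher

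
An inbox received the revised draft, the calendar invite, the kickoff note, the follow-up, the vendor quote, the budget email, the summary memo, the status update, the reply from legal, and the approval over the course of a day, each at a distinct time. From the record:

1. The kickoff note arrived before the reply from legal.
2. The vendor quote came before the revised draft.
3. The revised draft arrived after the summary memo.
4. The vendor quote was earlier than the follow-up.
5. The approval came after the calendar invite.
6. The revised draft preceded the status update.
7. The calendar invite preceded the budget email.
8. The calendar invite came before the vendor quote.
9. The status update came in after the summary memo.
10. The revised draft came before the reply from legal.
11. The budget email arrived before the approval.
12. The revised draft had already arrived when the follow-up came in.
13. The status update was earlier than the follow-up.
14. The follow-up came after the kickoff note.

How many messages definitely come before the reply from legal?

Directly stated before the reply from legal: the kickoff note and the revised draft.
The calendar invite reaches the reply from legal via the calendar invite → the vendor quote → the revised draft → the reply from legal.
The summary memo reaches the reply from legal via the summary memo → the revised draft → the reply from legal.
The vendor quote reaches the reply from legal via the vendor quote → the revised draft → the reply from legal.
That's the calendar invite, the kickoff note, the revised draft, the summary memo, and the vendor quote — 5 in all.

5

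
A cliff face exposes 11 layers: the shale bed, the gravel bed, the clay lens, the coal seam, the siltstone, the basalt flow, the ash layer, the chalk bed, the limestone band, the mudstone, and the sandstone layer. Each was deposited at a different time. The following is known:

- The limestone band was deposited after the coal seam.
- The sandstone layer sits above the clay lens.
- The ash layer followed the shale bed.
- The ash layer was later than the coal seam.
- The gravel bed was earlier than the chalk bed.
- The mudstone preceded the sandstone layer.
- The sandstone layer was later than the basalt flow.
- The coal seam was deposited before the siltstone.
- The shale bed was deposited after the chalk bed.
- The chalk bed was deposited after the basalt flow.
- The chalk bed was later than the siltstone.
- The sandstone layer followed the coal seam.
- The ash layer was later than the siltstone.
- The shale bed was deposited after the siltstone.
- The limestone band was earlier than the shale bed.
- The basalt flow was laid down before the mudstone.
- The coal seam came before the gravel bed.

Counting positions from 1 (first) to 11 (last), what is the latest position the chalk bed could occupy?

9

The chalk bed must come before the ash layer and the shale bed — 2 layers forced after it.
Everything else can be placed before the chalk bed in some valid order, so the chalk bed can sit as late as position 11 − 2 = 9.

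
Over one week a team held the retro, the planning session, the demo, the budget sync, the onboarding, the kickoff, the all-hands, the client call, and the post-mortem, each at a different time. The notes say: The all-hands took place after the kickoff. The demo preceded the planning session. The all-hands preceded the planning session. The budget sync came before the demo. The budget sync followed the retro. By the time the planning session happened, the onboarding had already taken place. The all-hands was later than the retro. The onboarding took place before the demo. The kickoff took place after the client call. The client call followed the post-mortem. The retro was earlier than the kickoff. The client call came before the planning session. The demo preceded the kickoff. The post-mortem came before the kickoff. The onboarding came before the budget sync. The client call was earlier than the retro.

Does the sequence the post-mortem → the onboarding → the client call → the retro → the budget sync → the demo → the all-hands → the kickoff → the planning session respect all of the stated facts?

no

The constraints require the kickoff before the all-hands, but in the proposed sequence the all-hands appears ahead of the kickoff. That one violation is enough.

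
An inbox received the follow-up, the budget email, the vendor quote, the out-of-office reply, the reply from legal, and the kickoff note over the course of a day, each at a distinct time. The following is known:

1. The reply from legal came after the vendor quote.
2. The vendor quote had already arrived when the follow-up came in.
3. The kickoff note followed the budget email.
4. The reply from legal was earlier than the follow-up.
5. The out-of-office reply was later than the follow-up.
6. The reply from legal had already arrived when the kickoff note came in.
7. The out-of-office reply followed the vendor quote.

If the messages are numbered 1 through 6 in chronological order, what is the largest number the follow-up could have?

The follow-up must come before the out-of-office reply — 1 message forced after it.
Everything else can be placed before the follow-up in some valid order, so the follow-up can sit as late as position 6 − 1 = 5.

5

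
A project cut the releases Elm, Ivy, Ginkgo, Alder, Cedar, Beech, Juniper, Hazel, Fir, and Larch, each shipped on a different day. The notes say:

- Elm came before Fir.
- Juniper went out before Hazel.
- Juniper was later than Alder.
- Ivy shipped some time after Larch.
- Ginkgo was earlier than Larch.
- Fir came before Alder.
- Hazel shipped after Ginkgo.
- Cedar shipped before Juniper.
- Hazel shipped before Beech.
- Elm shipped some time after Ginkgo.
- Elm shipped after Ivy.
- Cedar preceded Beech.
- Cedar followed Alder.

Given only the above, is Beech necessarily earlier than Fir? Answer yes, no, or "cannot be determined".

Tracing the constraints gives Fir → Alder → Cedar → Beech, so Fir must come before Beech.
That means Beech cannot be before Fir.

no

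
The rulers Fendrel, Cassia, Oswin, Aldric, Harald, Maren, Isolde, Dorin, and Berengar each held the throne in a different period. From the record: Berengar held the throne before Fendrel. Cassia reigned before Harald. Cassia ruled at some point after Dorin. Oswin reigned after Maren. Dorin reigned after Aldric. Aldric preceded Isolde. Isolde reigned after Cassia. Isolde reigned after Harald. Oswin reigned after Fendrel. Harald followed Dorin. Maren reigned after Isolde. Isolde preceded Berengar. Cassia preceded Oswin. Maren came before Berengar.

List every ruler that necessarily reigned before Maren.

Directly stated before Maren: Isolde.
Aldric reaches Maren via Aldric → Isolde → Maren.
Cassia reaches Maren via Cassia → Isolde → Maren.
Dorin reaches Maren via Dorin → Cassia → Isolde → Maren.
Likewise Harald reaches Maren by chaining the stated constraints.

Aldric, Cassia, Dorin, Harald, Isolde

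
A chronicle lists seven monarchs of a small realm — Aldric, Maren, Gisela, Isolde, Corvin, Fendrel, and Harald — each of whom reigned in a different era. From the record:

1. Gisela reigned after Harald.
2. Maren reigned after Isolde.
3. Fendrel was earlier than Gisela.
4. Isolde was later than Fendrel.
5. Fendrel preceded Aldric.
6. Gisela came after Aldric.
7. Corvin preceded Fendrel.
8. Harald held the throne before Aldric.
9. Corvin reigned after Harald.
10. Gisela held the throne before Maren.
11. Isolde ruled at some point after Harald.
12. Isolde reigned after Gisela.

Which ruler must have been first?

Harald

Harald has a chain of constraints placing them before every other ruler, so Harald must be first.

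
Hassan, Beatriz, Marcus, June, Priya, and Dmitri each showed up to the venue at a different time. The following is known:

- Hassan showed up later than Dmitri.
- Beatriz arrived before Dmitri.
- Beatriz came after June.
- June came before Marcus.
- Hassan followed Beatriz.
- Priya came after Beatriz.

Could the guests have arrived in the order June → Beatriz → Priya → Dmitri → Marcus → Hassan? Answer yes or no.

yes

Check each stated constraint against the proposed order — e.g. Beatriz is ahead of Hassan; June is ahead of Marcus. Every pair is in the required order; nothing is violated.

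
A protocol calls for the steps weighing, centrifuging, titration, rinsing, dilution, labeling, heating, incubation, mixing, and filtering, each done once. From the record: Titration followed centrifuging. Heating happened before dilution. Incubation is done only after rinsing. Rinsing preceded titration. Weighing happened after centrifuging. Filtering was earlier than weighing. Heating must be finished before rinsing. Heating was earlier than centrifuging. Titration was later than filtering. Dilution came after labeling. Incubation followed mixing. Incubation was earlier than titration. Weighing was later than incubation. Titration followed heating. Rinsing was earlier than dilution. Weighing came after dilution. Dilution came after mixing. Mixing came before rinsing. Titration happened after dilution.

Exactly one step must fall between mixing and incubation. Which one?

Tracing the constraints gives mixing → rinsing → incubation, so rinsing sits after mixing and before incubation.
No other step is forced both after mixing and before incubation.

rinsing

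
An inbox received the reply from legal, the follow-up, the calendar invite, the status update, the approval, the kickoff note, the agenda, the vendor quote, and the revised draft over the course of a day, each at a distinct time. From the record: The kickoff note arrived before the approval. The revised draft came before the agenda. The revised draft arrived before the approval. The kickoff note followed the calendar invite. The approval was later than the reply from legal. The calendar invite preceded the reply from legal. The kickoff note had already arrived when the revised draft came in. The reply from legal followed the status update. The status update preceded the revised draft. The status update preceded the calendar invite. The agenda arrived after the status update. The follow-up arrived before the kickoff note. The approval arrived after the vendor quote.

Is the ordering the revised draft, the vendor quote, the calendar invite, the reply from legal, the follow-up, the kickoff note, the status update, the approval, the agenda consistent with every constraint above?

no

The constraints require the status update before the calendar invite, but in the proposed sequence the calendar invite appears ahead of the status update. That one violation is enough.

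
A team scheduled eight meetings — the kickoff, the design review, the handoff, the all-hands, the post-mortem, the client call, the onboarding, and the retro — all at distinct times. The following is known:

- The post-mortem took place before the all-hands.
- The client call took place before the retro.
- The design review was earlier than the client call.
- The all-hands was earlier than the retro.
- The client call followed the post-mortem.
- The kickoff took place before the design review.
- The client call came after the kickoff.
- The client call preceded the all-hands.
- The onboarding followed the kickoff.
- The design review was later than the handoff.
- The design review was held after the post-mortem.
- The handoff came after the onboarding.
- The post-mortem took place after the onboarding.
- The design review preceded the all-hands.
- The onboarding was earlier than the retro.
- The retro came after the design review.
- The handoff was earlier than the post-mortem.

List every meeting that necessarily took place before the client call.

the design review, the handoff, the kickoff, the onboarding, the post-mortem

Directly stated before the client call: the design review, the kickoff, and the post-mortem.
The handoff reaches the client call via the handoff → the post-mortem → the client call.
The onboarding reaches the client call via the onboarding → the post-mortem → the client call.
No chain forces the all-hands (or any of the others) ahead of the client call.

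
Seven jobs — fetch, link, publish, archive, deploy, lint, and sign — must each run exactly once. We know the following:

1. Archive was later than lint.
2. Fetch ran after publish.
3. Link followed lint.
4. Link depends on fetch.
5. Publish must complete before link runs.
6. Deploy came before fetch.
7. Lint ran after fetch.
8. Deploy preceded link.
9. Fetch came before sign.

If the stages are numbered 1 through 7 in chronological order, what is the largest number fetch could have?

Fetch must come before archive, link, lint, and sign — 4 stages forced after it.
Everything else can be placed before fetch in some valid order, so fetch can sit as late as position 7 − 4 = 3.

3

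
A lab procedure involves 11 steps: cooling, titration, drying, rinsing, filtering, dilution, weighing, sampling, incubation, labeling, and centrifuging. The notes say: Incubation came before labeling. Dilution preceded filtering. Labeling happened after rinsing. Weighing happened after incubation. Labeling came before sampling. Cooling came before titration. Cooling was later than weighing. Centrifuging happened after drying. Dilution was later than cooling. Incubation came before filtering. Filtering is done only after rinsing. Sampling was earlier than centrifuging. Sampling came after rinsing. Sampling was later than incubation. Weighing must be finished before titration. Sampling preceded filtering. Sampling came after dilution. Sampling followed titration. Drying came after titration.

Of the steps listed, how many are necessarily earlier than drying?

Directly stated before drying: titration.
Cooling reaches drying via cooling → titration → drying.
Incubation reaches drying via incubation → weighing → titration → drying.
Weighing reaches drying via weighing → titration → drying.
That's cooling, incubation, titration, and weighing — 4 in all.

4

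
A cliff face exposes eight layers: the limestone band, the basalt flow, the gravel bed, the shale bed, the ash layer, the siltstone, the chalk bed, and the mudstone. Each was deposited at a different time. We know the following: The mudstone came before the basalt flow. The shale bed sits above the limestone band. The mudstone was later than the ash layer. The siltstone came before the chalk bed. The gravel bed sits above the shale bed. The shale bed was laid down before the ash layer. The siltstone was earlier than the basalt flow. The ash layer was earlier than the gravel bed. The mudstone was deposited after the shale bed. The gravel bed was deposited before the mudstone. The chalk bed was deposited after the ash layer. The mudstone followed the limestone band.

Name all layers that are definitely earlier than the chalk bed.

the ash layer, the limestone band, the shale bed, the siltstone

Directly stated before the chalk bed: the ash layer and the siltstone.
The limestone band reaches the chalk bed via the limestone band → the shale bed → the ash layer → the chalk bed.
The shale bed reaches the chalk bed via the shale bed → the ash layer → the chalk bed.
No chain forces the gravel bed (or any of the others) ahead of the chalk bed.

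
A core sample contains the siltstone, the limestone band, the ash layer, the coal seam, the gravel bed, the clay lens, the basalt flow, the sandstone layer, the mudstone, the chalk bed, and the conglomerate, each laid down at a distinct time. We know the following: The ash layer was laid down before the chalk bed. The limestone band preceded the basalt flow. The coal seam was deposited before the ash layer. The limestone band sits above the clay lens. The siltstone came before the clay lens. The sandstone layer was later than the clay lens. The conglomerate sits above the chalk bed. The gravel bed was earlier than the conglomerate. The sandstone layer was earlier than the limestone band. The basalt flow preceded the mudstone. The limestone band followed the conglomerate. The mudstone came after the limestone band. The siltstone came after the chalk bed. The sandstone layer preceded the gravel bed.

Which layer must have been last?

Every other layer has a chain of constraints placing it before the mudstone, so the mudstone is last.

the mudstone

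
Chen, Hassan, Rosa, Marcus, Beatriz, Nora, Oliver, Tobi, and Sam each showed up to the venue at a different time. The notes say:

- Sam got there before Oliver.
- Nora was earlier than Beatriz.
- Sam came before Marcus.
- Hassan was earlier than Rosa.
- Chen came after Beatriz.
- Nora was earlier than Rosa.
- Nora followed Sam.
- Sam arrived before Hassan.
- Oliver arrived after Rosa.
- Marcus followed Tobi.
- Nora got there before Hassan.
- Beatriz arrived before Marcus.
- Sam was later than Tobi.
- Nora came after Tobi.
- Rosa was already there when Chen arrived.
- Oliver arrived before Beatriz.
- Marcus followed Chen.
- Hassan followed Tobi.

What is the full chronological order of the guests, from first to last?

Tobi, Sam, Nora, Hassan, Rosa, Oliver, Beatriz, Chen, Marcus

The constraints fix every adjacent pair, so only one ordering works:
Tobi → Sam → Nora → Hassan → Rosa → Oliver → Beatriz → Chen → Marcus.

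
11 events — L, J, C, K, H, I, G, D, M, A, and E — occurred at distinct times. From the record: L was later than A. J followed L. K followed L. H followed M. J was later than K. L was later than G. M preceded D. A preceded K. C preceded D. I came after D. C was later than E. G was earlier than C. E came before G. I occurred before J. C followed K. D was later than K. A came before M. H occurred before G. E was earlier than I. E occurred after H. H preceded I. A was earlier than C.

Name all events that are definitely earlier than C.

A, E, G, H, K, L, M

Directly stated before C: A, E, G, and K.
H reaches C via H → E → C.
L reaches C via L → K → C.
M reaches C via M → H → E → C.
No chain forces J (or any of the others) ahead of C.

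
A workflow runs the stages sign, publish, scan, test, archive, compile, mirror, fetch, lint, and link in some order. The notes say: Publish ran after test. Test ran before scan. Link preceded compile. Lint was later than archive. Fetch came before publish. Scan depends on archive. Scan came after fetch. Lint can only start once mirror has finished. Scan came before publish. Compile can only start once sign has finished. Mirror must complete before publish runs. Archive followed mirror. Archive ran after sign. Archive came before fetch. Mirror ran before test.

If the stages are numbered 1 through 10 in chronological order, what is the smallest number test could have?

2

Mirror must come before test — 1 forced predecessor.
Nothing else is forced ahead of test, so its earliest slot is position 1 + 1 = 2.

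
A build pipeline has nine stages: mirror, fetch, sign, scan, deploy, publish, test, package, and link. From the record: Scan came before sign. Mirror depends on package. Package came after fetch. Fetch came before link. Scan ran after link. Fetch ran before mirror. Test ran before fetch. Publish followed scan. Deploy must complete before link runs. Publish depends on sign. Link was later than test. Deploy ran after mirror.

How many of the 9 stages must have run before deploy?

4

Directly stated before deploy: mirror.
Fetch reaches deploy via fetch → mirror → deploy.
Package reaches deploy via package → mirror → deploy.
Test reaches deploy via test → fetch → mirror → deploy.
No chain forces link (or any of the others) ahead of deploy.
That's fetch, mirror, package, and test — 4 in all.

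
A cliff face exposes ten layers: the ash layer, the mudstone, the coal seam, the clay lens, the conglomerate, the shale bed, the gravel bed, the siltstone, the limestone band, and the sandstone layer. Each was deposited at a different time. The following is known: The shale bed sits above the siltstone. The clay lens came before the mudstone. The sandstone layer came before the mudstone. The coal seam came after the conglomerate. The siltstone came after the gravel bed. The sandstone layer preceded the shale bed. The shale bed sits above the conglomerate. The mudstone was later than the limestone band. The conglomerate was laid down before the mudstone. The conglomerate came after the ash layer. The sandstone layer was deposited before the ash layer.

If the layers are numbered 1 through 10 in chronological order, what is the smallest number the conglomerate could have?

The ash layer and the sandstone layer must both come before the conglomerate — 2 forced predecessors.
Nothing else is forced ahead of the conglomerate, so its earliest slot is position 2 + 1 = 3.

3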